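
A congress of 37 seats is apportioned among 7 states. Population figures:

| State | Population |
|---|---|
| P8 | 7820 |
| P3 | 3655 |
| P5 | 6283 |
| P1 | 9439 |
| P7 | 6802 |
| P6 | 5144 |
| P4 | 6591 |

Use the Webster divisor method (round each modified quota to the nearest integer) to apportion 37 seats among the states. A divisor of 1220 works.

With modified divisor 1220: modified quotas P8 6.410, P3 2.996, P5 5.150, P1 7.737, P7 5.575, P6 4.216, P4 5.402.
Rounding to the nearest integer: P8 6, P3 3, P5 5, P1 8, P7 6, P6 4, P4 5 (total 37).

P8=6, P3=3, P5=5, P1=8, P7=6, P6=4, P4=5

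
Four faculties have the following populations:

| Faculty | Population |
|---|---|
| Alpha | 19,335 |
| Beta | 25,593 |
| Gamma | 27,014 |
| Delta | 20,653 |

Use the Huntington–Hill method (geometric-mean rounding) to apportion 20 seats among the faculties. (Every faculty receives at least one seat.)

Alpha=4; Beta=6; Gamma=6; Delta=4

With divisor 4645: modified quotas Alpha 4.163, Beta 5.510, Gamma 5.816, Delta 4.446.
Geometric-mean thresholds: Alpha √(4·5)=4.472, Beta √(5·6)=5.477, Gamma √(5·6)=5.477, Delta √(4·5)=4.472.
Each quota rounded against its threshold gives Alpha 4, Beta 6, Gamma 6, Delta 4 (total 20).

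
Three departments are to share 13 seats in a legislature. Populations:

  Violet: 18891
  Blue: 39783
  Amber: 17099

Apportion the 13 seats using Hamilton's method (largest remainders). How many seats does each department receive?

Total 75773; standard divisor 75773/13 ≈ 5828.692.
Standard quotas: Violet 3.2410, Blue 6.8254, Amber 2.9336.
Lower quotas: Violet 3, Blue 6, Amber 2 (sum 11, leaving 2 seats).
Remainders in descending order: Amber 0.9336, Blue 0.8254, Violet 0.2410.
Largest remainders: Amber, Blue receive the extra seats.

Violet 3, Blue 7, Amber 3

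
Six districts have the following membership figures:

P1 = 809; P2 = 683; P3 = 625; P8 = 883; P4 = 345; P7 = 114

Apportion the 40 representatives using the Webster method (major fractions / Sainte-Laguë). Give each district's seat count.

Standard divisor 3459/40 ≈ 86.475; standard quotas: P1 9.355, P2 7.898, P3 7.228, P8 10.211, P4 3.990, P7 1.318.
Rounding to the nearest integer gives 9, 8, 7, 10, 4, 1 = 39 seats, so the divisor must be adjusted.
With modified divisor 84.6: modified quotas P1 9.563, P2 8.073, P3 7.388, P8 10.437, P4 4.078, P7 1.348.
Rounding to the nearest integer: P1 10, P2 8, P3 7, P8 10, P4 4, P7 1 (total 40).

P1 10; P2 8; P3 7; P8 10; P4 4; P7 1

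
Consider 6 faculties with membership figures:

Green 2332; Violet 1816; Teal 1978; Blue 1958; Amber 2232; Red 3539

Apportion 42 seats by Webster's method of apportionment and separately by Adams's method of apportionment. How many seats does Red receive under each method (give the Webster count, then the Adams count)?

Webster: Green 7, Violet 5, Teal 6, Blue 6, Amber 7, Red 11.
Adams: Green 7, Violet 6, Teal 6, Blue 6, Amber 7, Red 10.
Red gets 11 under Webster and 10 under Adams.

11 and 10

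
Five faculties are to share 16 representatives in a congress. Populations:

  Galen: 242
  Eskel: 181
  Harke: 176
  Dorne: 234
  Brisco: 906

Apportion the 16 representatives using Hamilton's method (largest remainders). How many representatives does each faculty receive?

Standard divisor: 1739 ÷ 16 ≈ 108.688.
Standard quotas: Galen 2.227, Eskel 1.665, Harke 1.619, Dorne 2.153, Brisco 8.336.
Lower quotas: Galen 2, Eskel 1, Harke 1, Dorne 2, Brisco 8 (sum 14, leaving 2 seats).
Remainders in descending order: Eskel 0.665, Harke 0.619, Brisco 0.336, Galen 0.227, Dorne 0.153.
Largest remainders: Eskel, Harke receive the extra seats.

Galen: 2; Eskel: 2; Harke: 2; Dorne: 2; Brisco: 8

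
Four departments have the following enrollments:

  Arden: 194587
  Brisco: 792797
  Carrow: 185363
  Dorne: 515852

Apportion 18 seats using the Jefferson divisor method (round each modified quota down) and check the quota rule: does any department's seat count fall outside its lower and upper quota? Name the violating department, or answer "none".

none

Standard quotas: Arden 2.074, Brisco 8.451, Carrow 1.976, Dorne 5.499.
Jefferson allocation: Arden 2, Brisco 9, Carrow 2, Dorne 5.
Every allocation lies between the lower and upper quota.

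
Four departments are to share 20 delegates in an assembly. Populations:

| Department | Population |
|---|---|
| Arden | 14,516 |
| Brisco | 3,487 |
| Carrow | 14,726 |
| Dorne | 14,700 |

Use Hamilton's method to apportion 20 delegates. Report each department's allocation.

Arden=6, Brisco=2, Carrow=6, Dorne=6

The standard divisor is 47429/20 ≈ 2371.45.
Standard quotas: Arden 6.1211, Brisco 1.4704, Carrow 6.2097, Dorne 6.1987.
Lower quotas: Arden 6, Brisco 1, Carrow 6, Dorne 6 (sum 19, leaving 1 seat).
Remainders in descending order: Brisco 0.4704, Carrow 0.2097, Dorne 0.1987, Arden 0.1211.
The surplus seat goes to Brisco.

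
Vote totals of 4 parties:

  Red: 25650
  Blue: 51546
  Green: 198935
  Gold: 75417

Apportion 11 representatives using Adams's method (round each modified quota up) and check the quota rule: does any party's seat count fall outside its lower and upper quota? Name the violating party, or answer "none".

none

Standard quotas: Red 0.803, Blue 1.613, Green 6.225, Gold 2.360.
Adams allocation: Red 1, Blue 2, Green 6, Gold 2.
Every allocation lies between the lower and upper quota.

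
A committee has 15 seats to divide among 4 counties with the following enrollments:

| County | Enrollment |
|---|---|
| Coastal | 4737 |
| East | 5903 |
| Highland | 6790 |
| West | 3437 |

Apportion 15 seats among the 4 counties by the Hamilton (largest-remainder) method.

Coastal 3, East 4, Highland 5, West 3

The standard divisor is 20867/15 ≈ 1391.133.
Standard quotas: Coastal 3.4051, East 4.2433, Highland 4.8809, West 2.4706.
Lower quotas: Coastal 3, East 4, Highland 4, West 2 (sum 13, leaving 2 seats).
Remainders in descending order: Highland 0.8809, West 0.4706, Coastal 0.4051, East 0.2433.
The surplus seats go to Highland, West.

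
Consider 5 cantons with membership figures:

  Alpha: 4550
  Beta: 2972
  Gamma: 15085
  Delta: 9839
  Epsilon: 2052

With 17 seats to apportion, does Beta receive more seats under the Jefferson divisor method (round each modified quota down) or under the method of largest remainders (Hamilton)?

Hamilton

Jefferson: Alpha 2, Beta 1, Gamma 8, Delta 5, Epsilon 1.
Hamilton: Alpha 2, Beta 2, Gamma 7, Delta 5, Epsilon 1.
Beta gets 1 under Jefferson and 2 under Hamilton.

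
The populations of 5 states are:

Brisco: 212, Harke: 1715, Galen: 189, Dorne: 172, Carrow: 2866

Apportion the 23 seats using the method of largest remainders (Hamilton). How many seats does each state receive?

Brisco 1, Harke 7, Galen 1, Dorne 1, Carrow 13

Standard divisor: 5154 ÷ 23 ≈ 224.087.
Standard quotas: Brisco 0.946, Harke 7.653, Galen 0.843, Dorne 0.768, Carrow 12.790.
Lower quotas: Brisco 0, Harke 7, Galen 0, Dorne 0, Carrow 12 (sum 19, leaving 4 seats).
Remainders in descending order: Brisco 0.946, Galen 0.843, Carrow 0.790, Dorne 0.768, Harke 0.653.
Largest remainders: Brisco, Galen, Carrow, Dorne receive the extra seats.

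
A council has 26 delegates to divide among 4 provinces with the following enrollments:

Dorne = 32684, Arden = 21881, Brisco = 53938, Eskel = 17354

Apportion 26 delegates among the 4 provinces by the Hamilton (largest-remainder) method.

The standard divisor is 125857/26 ≈ 4840.654.
Standard quotas: Dorne 6.7520, Arden 4.5203, Brisco 11.1427, Eskel 3.5851.
Lower quotas: Dorne 6, Arden 4, Brisco 11, Eskel 3 (sum 24, leaving 2 seats).
Remainders in descending order: Dorne 0.7520, Eskel 0.5851, Arden 0.5203, Brisco 0.1427.
Largest remainders: Dorne, Eskel receive the extra seats.

Dorne: 7, Arden: 4, Brisco: 11, Eskel: 4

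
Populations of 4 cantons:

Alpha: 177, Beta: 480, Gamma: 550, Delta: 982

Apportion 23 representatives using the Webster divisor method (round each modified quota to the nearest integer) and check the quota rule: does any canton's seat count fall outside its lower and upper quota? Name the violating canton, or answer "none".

Standard quotas: Alpha 1.860, Beta 5.043, Gamma 5.779, Delta 10.318.
Webster allocation: Alpha 2, Beta 5, Gamma 6, Delta 10.
Every allocation lies between the lower and upper quota.

none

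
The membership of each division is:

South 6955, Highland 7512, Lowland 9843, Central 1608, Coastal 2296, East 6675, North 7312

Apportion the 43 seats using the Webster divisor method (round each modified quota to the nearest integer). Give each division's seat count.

South=7, Highland=8, Lowland=10, Central=2, Coastal=2, East=7, North=7

Standard divisor 42201/43 ≈ 981.419; standard quotas: South 7.087, Highland 7.654, Lowland 10.029, Central 1.638, Coastal 2.339, East 6.801, North 7.450.
Rounding to the nearest integer gives South 7, Highland 8, Lowland 10, Central 2, Coastal 2, East 7, North 7 — total 43, matching the house size, so no adjustment is needed.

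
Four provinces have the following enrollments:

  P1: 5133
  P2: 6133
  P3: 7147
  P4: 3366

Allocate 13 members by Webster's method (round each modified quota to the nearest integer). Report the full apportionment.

P1 3, P2 4, P3 4, P4 2

Standard divisor 21779/13 ≈ 1675.308; standard quotas: P1 3.064, P2 3.661, P3 4.266, P4 2.009.
Rounding to the nearest integer gives P1 3, P2 4, P3 4, P4 2 — total 13, matching the house size, so no adjustment is needed.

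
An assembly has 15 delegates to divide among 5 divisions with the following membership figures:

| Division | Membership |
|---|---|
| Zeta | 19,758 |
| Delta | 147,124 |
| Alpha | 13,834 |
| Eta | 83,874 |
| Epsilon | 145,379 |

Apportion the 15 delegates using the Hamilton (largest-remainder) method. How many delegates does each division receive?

The standard divisor is 409969/15 ≈ 27331.267.
Standard quotas: Zeta 0.7229, Delta 5.3830, Alpha 0.5062, Eta 3.0688, Epsilon 5.3191.
Lower quotas: Zeta 0, Delta 5, Alpha 0, Eta 3, Epsilon 5 (sum 13, leaving 2 seats).
Remainders in descending order: Zeta 0.7229, Alpha 0.5062, Delta 0.3830, Epsilon 0.3191, Eta 0.0688.
Largest remainders: Zeta, Alpha receive the extra seats.

Zeta 1; Delta 5; Alpha 1; Eta 3; Epsilon 5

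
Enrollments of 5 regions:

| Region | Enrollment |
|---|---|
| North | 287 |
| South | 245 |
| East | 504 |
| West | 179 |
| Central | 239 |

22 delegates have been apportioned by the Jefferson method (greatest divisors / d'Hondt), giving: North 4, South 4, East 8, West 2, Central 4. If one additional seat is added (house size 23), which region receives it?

Priority for the next seat is population ÷ (current seats + 1).
Priorities: North 57.400, South 49.000, East 56.000, West 59.667, Central 47.800.
Highest priority: West.

West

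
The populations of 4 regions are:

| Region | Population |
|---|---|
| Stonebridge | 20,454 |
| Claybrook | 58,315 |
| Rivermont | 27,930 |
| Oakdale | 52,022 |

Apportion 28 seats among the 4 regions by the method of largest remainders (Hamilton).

Stonebridge=4, Claybrook=10, Rivermont=5, Oakdale=9

Standard divisor: 158721 ÷ 28 ≈ 5668.607.
Standard quotas: Stonebridge 3.6083, Claybrook 10.2874, Rivermont 4.9271, Oakdale 9.1772.
Lower quotas: Stonebridge 3, Claybrook 10, Rivermont 4, Oakdale 9 (sum 26, leaving 2 seats).
Remainders in descending order: Rivermont 0.9271, Stonebridge 0.6083, Claybrook 0.2874, Oakdale 0.1772.
The surplus seats go to Rivermont, Stonebridge.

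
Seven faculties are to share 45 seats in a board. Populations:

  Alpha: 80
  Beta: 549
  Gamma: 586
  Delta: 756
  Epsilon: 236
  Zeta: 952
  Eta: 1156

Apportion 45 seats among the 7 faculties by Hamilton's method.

Alpha: 1; Beta: 6; Gamma: 6; Delta: 8; Epsilon: 2; Zeta: 10; Eta: 12

Total 4315; standard divisor 4315/45 ≈ 95.889.
Standard quotas: Alpha 0.834, Beta 5.725, Gamma 6.111, Delta 7.884, Epsilon 2.461, Zeta 9.928, Eta 12.056.
Lower quotas: Alpha 0, Beta 5, Gamma 6, Delta 7, Epsilon 2, Zeta 9, Eta 12 (sum 41, leaving 4 seats).
Remainders in descending order: Zeta 0.928, Delta 0.884, Alpha 0.834, Beta 0.725, Epsilon 0.461, Gamma 0.111, Eta 0.056.
Largest remainders: Zeta, Delta, Alpha, Beta receive the extra seats.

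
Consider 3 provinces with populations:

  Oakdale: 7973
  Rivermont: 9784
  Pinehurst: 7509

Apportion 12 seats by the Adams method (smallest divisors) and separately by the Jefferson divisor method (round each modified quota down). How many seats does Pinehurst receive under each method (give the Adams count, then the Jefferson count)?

Adams: Oakdale 4, Rivermont 4, Pinehurst 4.
Jefferson: Oakdale 4, Rivermont 5, Pinehurst 3.
Pinehurst gets 4 under Adams and 3 under Jefferson.

4 and 3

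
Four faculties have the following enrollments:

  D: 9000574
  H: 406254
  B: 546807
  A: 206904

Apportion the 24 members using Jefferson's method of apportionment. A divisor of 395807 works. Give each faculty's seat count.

With modified divisor 395807: modified quotas D 22.740, H 1.026, B 1.382, A 0.523.
Rounding down: D 22, H 1, B 1, A 0 (total 24).

D 22, H 1, B 1, A 0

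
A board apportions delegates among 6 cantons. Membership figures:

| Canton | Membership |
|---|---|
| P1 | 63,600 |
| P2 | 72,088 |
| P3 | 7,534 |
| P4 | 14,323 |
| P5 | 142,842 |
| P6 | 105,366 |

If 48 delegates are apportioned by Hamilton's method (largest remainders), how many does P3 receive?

1

The standard divisor is 405753/48 ≈ 8453.188.
Standard quotas: P1 7.5238, P2 8.5279, P3 0.8913, P4 1.6944, P5 16.8980, P6 12.4646.
Lower quotas: P1 7, P2 8, P3 0, P4 1, P5 16, P6 12 (sum 44, leaving 4 seats).
Remainders in descending order: P5 0.8980, P3 0.8913, P4 0.6944, P2 0.5279, P1 0.5238, P6 0.4646.
The surplus seats go to P5, P3, P4, P2.
P3 receives 1.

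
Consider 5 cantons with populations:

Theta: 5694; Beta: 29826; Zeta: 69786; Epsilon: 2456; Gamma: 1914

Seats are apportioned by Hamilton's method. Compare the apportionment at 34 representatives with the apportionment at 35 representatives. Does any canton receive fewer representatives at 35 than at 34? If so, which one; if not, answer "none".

At 34 seats: Theta 2, Beta 9, Zeta 22, Epsilon 1, Gamma 0.
At 35 seats: Theta 2, Beta 9, Zeta 22, Epsilon 1, Gamma 1.
No canton's allocation decreased.

none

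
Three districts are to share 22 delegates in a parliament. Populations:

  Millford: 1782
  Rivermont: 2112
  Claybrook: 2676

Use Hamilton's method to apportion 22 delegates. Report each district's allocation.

Standard divisor: 6570 ÷ 22 ≈ 298.636.
Standard quotas: Millford 5.967, Rivermont 7.072, Claybrook 8.961.
Lower quotas: Millford 5, Rivermont 7, Claybrook 8 (sum 20, leaving 2 seats).
Remainders in descending order: Millford 0.967, Claybrook 0.961, Rivermont 0.072.
Largest remainders: Millford, Claybrook receive the extra seats.

Millford 6, Rivermont 7, Claybrook 9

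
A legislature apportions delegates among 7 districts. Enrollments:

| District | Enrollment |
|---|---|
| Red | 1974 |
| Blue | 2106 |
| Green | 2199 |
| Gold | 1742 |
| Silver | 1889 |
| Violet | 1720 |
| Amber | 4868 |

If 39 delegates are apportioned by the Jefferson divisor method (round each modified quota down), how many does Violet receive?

4

Standard divisor 16498/39 ≈ 423.026; standard quotas: Red 4.666, Blue 4.978, Green 5.198, Gold 4.118, Silver 4.465, Violet 4.066, Amber 11.508.
Rounding down gives 4, 4, 5, 4, 4, 4, 11 = 36 seats, so the divisor must be adjusted.
With modified divisor 390: modified quotas Red 5.062, Blue 5.400, Green 5.638, Gold 4.467, Silver 4.844, Violet 4.410, Amber 12.482.
Rounding down: Red 5, Blue 5, Green 5, Gold 4, Silver 4, Violet 4, Amber 12 (total 39).
Violet receives 4.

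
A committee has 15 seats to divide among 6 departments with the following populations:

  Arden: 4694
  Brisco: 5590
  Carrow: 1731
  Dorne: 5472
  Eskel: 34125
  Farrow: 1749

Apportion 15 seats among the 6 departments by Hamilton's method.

Arden 1, Brisco 2, Carrow 0, Dorne 2, Eskel 10, Farrow 0

Total 53361; standard divisor 53361/15 ≈ 3557.4.
Standard quotas: Arden 1.3195, Brisco 1.5714, Carrow 0.4866, Dorne 1.5382, Eskel 9.5927, Farrow 0.4917.
Lower quotas: Arden 1, Brisco 1, Carrow 0, Dorne 1, Eskel 9, Farrow 0 (sum 12, leaving 3 seats).
Remainders in descending order: Eskel 0.5927, Brisco 0.5714, Dorne 0.5382, Farrow 0.4917, Carrow 0.4866, Arden 0.3195.
The surplus seats go to Eskel, Brisco, Dorne.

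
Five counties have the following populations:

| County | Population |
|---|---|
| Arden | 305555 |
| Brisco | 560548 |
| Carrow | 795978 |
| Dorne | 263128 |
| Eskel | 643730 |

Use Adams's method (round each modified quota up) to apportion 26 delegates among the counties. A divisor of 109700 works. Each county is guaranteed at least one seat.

Arden 3; Brisco 6; Carrow 8; Dorne 3; Eskel 6

With modified divisor 109700: modified quotas Arden 2.785, Brisco 5.110, Carrow 7.256, Dorne 2.399, Eskel 5.868.
Rounding up: Arden 3, Brisco 6, Carrow 8, Dorne 3, Eskel 6 (total 26).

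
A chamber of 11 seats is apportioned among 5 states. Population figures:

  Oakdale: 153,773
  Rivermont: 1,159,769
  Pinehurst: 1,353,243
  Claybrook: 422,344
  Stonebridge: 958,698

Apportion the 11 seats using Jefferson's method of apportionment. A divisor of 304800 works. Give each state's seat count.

With modified divisor 304800: modified quotas Oakdale 0.505, Rivermont 3.805, Pinehurst 4.440, Claybrook 1.386, Stonebridge 3.145.
Rounding down: Oakdale 0, Rivermont 3, Pinehurst 4, Claybrook 1, Stonebridge 3 (total 11).

Oakdale: 0, Rivermont: 3, Pinehurst: 4, Claybrook: 1, Stonebridge: 3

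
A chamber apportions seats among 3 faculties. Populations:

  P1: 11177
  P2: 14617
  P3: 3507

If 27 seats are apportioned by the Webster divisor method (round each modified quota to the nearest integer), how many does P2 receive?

14

Standard divisor 29301/27 ≈ 1085.222; standard quotas: P1 10.299, P2 13.469, P3 3.232.
Rounding to the nearest integer gives 10, 13, 3 = 26 seats, so the divisor must be adjusted.
With modified divisor 1070: modified quotas P1 10.446, P2 13.661, P3 3.278.
Rounding to the nearest integer: P1 10, P2 14, P3 3 (total 27).
P2 receives 14.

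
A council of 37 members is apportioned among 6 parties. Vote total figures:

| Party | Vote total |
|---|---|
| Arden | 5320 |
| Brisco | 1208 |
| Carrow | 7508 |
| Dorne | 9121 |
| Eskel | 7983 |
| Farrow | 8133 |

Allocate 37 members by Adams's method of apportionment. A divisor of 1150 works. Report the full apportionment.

Arden 5, Brisco 2, Carrow 7, Dorne 8, Eskel 7, Farrow 8

With modified divisor 1150: modified quotas Arden 4.626, Brisco 1.050, Carrow 6.529, Dorne 7.931, Eskel 6.942, Farrow 7.072.
Rounding up: Arden 5, Brisco 2, Carrow 7, Dorne 8, Eskel 7, Farrow 8 (total 37).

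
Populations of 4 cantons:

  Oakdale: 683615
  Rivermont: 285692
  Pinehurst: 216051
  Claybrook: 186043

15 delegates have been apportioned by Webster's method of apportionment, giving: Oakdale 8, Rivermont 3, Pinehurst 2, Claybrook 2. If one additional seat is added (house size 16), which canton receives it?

Priority for the next seat is population ÷ (current seats + 0.5).
Priorities: Oakdale 80425.294, Rivermont 81626.286, Pinehurst 86420.400, Claybrook 74417.200.
Highest priority: Pinehurst.

Pinehurst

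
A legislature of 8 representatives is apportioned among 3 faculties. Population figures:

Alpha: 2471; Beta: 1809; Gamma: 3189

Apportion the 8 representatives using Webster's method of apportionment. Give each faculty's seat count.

Alpha=3, Beta=2, Gamma=3

Standard divisor 7469/8 ≈ 933.625; standard quotas: Alpha 2.647, Beta 1.938, Gamma 3.416.
Rounding to the nearest integer gives Alpha 3, Beta 2, Gamma 3 — total 8, matching the house size, so no adjustment is needed.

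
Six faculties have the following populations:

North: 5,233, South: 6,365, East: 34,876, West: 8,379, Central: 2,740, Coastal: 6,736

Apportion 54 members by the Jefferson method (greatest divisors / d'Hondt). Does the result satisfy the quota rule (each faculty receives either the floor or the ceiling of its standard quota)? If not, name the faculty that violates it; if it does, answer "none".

East

Standard quotas: North 4.393, South 5.343, East 29.276, West 7.034, Central 2.300, Coastal 5.654.
Jefferson allocation: North 4, South 5, East 31, West 7, Central 2, Coastal 5.
East has quota 29.276 (lower 29, upper 30) but receives 31 — outside the quota interval.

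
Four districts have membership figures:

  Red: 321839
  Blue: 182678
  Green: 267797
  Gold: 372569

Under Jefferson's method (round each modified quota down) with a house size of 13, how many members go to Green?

Standard divisor 1144883/13 ≈ 88067.923; standard quotas: Red 3.654, Blue 2.074, Green 3.041, Gold 4.230.
Rounding down gives 3, 2, 3, 4 = 12 seats, so the divisor must be adjusted.
With modified divisor 77500: modified quotas Red 4.153, Blue 2.357, Green 3.455, Gold 4.807.
Rounding down: Red 4, Blue 2, Green 3, Gold 4 (total 13).
Green receives 3.

3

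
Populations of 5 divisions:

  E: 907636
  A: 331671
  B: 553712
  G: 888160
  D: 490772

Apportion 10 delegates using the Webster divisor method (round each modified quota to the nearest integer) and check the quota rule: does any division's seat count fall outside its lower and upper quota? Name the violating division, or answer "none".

none

Standard quotas: E 2.861, A 1.046, B 1.746, G 2.800, D 1.547.
Webster allocation: E 3, A 1, B 2, G 3, D 1.
Every allocation lies between the lower and upper quota.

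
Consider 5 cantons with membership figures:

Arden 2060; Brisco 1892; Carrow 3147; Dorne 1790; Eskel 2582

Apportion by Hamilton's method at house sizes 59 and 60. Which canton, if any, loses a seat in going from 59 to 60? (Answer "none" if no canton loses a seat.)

none

At 59 seats: Arden 11, Brisco 10, Carrow 16, Dorne 9, Eskel 13.
At 60 seats: Arden 11, Brisco 10, Carrow 16, Dorne 9, Eskel 14.
No canton's allocation decreased.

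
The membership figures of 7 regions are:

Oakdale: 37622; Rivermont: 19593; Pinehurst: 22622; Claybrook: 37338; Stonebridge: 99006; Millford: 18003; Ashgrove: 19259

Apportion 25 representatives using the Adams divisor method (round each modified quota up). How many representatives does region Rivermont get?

Standard divisor 253443/25 ≈ 10137.72; standard quotas: Oakdale 3.711, Rivermont 1.933, Pinehurst 2.231, Claybrook 3.683, Stonebridge 9.766, Millford 1.776, Ashgrove 1.900.
Rounding up gives 4, 2, 3, 4, 10, 2, 2 = 27 seats, so the divisor must be adjusted.
With modified divisor 11800: modified quotas Oakdale 3.188, Rivermont 1.660, Pinehurst 1.917, Claybrook 3.164, Stonebridge 8.390, Millford 1.526, Ashgrove 1.632.
Rounding up: Oakdale 4, Rivermont 2, Pinehurst 2, Claybrook 4, Stonebridge 9, Millford 2, Ashgrove 2 (total 25).
Rivermont receives 2.

2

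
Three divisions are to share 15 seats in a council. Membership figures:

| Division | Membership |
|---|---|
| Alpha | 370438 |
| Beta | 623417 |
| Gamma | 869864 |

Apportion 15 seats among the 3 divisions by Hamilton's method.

Alpha 3; Beta 5; Gamma 7

The standard divisor is 1863719/15 ≈ 124247.933.
Standard quotas: Alpha 2.9814, Beta 5.0175, Gamma 7.0010.
Lower quotas: Alpha 2, Beta 5, Gamma 7 (sum 14, leaving 1 seat).
Remainders in descending order: Alpha 0.9814, Beta 0.0175, Gamma 0.0010.
The surplus seat goes to Alpha.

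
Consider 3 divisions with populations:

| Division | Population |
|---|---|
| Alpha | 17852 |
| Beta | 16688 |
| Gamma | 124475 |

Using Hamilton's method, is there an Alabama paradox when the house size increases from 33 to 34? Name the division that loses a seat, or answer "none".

At 33 seats: Alpha 4, Beta 3, Gamma 26.
At 34 seats: Alpha 4, Beta 3, Gamma 27.
No division's allocation decreased.

none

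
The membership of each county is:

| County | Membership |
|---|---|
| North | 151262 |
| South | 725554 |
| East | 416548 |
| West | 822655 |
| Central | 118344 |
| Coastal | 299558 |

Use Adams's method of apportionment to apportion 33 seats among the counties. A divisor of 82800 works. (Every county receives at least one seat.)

North 2, South 9, East 6, West 10, Central 2, Coastal 4

With modified divisor 82800: modified quotas North 1.827, South 8.763, East 5.031, West 9.935, Central 1.429, Coastal 3.618.
Rounding up: North 2, South 9, East 6, West 10, Central 2, Coastal 4 (total 33).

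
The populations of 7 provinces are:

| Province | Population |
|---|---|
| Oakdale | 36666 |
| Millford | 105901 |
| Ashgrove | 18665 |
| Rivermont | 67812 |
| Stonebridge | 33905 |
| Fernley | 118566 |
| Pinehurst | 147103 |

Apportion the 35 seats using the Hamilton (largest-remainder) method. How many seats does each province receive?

Total 528618; standard divisor 528618/35 ≈ 15103.371.
Standard quotas: Oakdale 2.4277, Millford 7.0117, Ashgrove 1.2358, Rivermont 4.4899, Stonebridge 2.2449, Fernley 7.8503, Pinehurst 9.7397.
Lower quotas: Oakdale 2, Millford 7, Ashgrove 1, Rivermont 4, Stonebridge 2, Fernley 7, Pinehurst 9 (sum 32, leaving 3 seats).
Remainders in descending order: Fernley 0.8503, Pinehurst 0.7397, Rivermont 0.4899, Oakdale 0.4277, Stonebridge 0.2449, Ashgrove 0.2358, Millford 0.0117.
Largest remainders: Fernley, Pinehurst, Rivermont receive the extra seats.

Oakdale 2, Millford 7, Ashgrove 1, Rivermont 5, Stonebridge 2, Fernley 8, Pinehurst 10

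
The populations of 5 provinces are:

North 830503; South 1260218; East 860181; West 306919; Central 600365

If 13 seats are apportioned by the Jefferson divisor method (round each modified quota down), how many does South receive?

4

Standard divisor 3858186/13 ≈ 296783.538; standard quotas: North 2.798, South 4.246, East 2.898, West 1.034, Central 2.023.
Rounding down gives 2, 4, 2, 1, 2 = 11 seats, so the divisor must be adjusted.
With modified divisor 264400: modified quotas North 3.141, South 4.766, East 3.253, West 1.161, Central 2.271.
Rounding down: North 3, South 4, East 3, West 1, Central 2 (total 13).
South receives 4.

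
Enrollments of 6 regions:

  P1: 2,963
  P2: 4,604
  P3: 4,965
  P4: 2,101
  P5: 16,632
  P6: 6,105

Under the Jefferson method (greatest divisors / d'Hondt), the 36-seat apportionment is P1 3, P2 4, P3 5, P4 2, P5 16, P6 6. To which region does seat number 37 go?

Priority for the next seat is population ÷ (current seats + 1).
Priorities: P1 740.750, P2 920.800, P3 827.500, P4 700.333, P5 978.353, P6 872.143.
Highest priority: P5.

P5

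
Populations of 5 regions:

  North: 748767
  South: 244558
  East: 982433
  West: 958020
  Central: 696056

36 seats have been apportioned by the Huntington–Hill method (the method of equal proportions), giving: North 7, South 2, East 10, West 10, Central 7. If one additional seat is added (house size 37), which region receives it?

North

Priority for the next seat is population ÷ (√(s·(s+1))).
Priorities: North 100058.199, South 99840.385, East 93671.311, West 91343.623, Central 93014.396.
Highest priority: North.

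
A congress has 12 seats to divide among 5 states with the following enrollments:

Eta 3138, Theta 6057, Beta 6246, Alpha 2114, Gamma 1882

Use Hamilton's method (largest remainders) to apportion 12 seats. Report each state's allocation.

Eta=2, Theta=4, Beta=4, Alpha=1, Gamma=1

Total 19437; standard divisor 19437/12 ≈ 1619.75.
Standard quotas: Eta 1.9373, Theta 3.7395, Beta 3.8562, Alpha 1.3051, Gamma 1.1619.
Lower quotas: Eta 1, Theta 3, Beta 3, Alpha 1, Gamma 1 (sum 9, leaving 3 seats).
Remainders in descending order: Eta 0.9373, Beta 0.8562, Theta 0.7395, Alpha 0.3051, Gamma 0.1619.
Largest remainders: Eta, Beta, Theta receive the extra seats.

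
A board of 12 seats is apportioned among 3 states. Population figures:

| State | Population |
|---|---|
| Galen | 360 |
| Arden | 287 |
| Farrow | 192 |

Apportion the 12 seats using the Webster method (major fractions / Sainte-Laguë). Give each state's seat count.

Standard divisor 839/12 ≈ 69.917; standard quotas: Galen 5.149, Arden 4.105, Farrow 2.746.
Rounding to the nearest integer gives Galen 5, Arden 4, Farrow 3 — total 12, matching the house size, so no adjustment is needed.

Galen=5, Arden=4, Farrow=3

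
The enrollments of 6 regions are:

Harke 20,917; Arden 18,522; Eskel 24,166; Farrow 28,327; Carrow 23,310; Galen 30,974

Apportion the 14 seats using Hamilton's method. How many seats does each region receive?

The standard divisor is 146216/14 = 10444.
Standard quotas: Harke 2.0028, Arden 1.7735, Eskel 2.3139, Farrow 2.7123, Carrow 2.2319, Galen 2.9657.
Lower quotas: Harke 2, Arden 1, Eskel 2, Farrow 2, Carrow 2, Galen 2 (sum 11, leaving 3 seats).
Remainders in descending order: Galen 0.9657, Arden 0.7735, Farrow 0.7123, Eskel 0.3139, Carrow 0.2319, Harke 0.0028.
Largest remainders: Galen, Arden, Farrow receive the extra seats.

Harke=2, Arden=2, Eskel=2, Farrow=3, Carrow=2, Galen=3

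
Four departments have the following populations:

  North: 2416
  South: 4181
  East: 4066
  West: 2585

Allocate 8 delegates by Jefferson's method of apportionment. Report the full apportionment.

Standard divisor 13248/8 ≈ 1656; standard quotas: North 1.459, South 2.525, East 2.455, West 1.561.
Rounding down gives 1, 2, 2, 1 = 6 seats, so the divisor must be adjusted.
With modified divisor 1320: modified quotas North 1.830, South 3.167, East 3.080, West 1.958.
Rounding down: North 1, South 3, East 3, West 1 (total 8).

North 1, South 3, East 3, West 1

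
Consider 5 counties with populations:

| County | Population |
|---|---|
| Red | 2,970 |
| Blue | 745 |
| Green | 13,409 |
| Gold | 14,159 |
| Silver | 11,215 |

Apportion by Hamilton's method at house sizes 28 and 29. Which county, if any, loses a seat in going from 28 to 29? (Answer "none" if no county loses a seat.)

Blue

At 28 seats: Red 2, Blue 1, Green 9, Gold 9, Silver 7.
At 29 seats: Red 2, Blue 0, Green 9, Gold 10, Silver 8.
Blue drops from 1 to 0.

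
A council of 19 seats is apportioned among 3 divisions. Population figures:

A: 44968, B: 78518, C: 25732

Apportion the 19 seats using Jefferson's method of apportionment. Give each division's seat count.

Standard divisor 149218/19 ≈ 7853.579; standard quotas: A 5.726, B 9.998, C 3.276.
Rounding down gives 5, 9, 3 = 17 seats, so the divisor must be adjusted.
With modified divisor 7300: modified quotas A 6.160, B 10.756, C 3.525.
Rounding down: A 6, B 10, C 3 (total 19).

A=6, B=10, C=3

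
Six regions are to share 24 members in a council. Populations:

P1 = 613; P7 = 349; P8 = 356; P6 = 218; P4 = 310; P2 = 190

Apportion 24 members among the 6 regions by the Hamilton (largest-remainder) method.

P1 7, P7 4, P8 4, P6 3, P4 4, P2 2

Total 2036; standard divisor 2036/24 ≈ 84.833.
Standard quotas: P1 7.226, P7 4.114, P8 4.196, P6 2.570, P4 3.654, P2 2.240.
Lower quotas: P1 7, P7 4, P8 4, P6 2, P4 3, P2 2 (sum 22, leaving 2 seats).
Remainders in descending order: P4 0.654, P6 0.570, P2 0.240, P1 0.226, P8 0.196, P7 0.114.
Largest remainders: P4, P6 receive the extra seats.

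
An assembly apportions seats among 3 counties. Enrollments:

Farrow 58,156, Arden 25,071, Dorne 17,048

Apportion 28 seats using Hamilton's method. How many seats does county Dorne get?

5

The standard divisor is 100275/28 ≈ 3581.25.
Standard quotas: Farrow 16.2390, Arden 7.0006, Dorne 4.7603.
Lower quotas: Farrow 16, Arden 7, Dorne 4 (sum 27, leaving 1 seat).
Remainders in descending order: Dorne 0.7603, Farrow 0.2390, Arden 0.0006.
The surplus seat goes to Dorne.
Dorne receives 5.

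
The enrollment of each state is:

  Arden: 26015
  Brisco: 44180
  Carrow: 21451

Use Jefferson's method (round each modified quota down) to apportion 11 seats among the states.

Standard divisor 91646/11 ≈ 8331.455; standard quotas: Arden 3.123, Brisco 5.303, Carrow 2.575.
Rounding down gives 3, 5, 2 = 10 seats, so the divisor must be adjusted.
With modified divisor 7300: modified quotas Arden 3.564, Brisco 6.052, Carrow 2.938.
Rounding down: Arden 3, Brisco 6, Carrow 2 (total 11).

Arden: 3, Brisco: 6, Carrow: 2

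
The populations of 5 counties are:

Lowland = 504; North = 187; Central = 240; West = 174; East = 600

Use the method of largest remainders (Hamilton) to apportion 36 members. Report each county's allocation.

Standard divisor: 1705 ÷ 36 ≈ 47.361.
Standard quotas: Lowland 10.642, North 3.948, Central 5.067, West 3.674, East 12.669.
Lower quotas: Lowland 10, North 3, Central 5, West 3, East 12 (sum 33, leaving 3 seats).
Remainders in descending order: North 0.948, West 0.674, East 0.669, Lowland 0.642, Central 0.067.
The surplus seats go to North, West, East.

Lowland 10; North 4; Central 5; West 4; East 13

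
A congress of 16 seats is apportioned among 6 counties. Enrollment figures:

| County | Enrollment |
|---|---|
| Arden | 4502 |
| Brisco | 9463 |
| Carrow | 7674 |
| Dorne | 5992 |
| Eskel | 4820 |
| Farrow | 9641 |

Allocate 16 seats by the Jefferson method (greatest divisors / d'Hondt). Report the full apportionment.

Standard divisor 42092/16 ≈ 2630.75; standard quotas: Arden 1.711, Brisco 3.597, Carrow 2.917, Dorne 2.278, Eskel 1.832, Farrow 3.665.
Rounding down gives 1, 3, 2, 2, 1, 3 = 12 seats, so the divisor must be adjusted.
With modified divisor 2300: modified quotas Arden 1.957, Brisco 4.114, Carrow 3.337, Dorne 2.605, Eskel 2.096, Farrow 4.192.
Rounding down: Arden 1, Brisco 4, Carrow 3, Dorne 2, Eskel 2, Farrow 4 (total 16).

Arden=1; Brisco=4; Carrow=3; Dorne=2; Eskel=2; Farrow=4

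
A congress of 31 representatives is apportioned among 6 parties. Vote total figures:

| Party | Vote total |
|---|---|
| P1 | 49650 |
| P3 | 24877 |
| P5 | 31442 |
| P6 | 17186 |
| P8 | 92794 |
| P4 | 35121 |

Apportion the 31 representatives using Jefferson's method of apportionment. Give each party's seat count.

Standard divisor 251070/31 ≈ 8099.032; standard quotas: P1 6.130, P3 3.072, P5 3.882, P6 2.122, P8 11.457, P4 4.336.
Rounding down gives 6, 3, 3, 2, 11, 4 = 29 seats, so the divisor must be adjusted.
With modified divisor 7400: modified quotas P1 6.709, P3 3.362, P5 4.249, P6 2.322, P8 12.540, P4 4.746.
Rounding down: P1 6, P3 3, P5 4, P6 2, P8 12, P4 4 (total 31).

P1=6; P3=3; P5=4; P6=2; P8=12; P4=4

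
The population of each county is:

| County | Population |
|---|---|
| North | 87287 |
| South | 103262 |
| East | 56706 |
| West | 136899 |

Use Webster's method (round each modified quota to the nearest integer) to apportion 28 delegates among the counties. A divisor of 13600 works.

With modified divisor 13600: modified quotas North 6.418, South 7.593, East 4.170, West 10.066.
Rounding to the nearest integer: North 6, South 8, East 4, West 10 (total 28).

North: 6; South: 8; East: 4; West: 10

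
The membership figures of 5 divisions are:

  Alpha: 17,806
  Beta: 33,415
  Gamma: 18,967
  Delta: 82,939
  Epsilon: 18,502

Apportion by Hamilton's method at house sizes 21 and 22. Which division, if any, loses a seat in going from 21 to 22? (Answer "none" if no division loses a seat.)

At 21 seats: Alpha 2, Beta 4, Gamma 3, Delta 10, Epsilon 2.
At 22 seats: Alpha 2, Beta 4, Gamma 3, Delta 11, Epsilon 2.
No division's allocation decreased.

none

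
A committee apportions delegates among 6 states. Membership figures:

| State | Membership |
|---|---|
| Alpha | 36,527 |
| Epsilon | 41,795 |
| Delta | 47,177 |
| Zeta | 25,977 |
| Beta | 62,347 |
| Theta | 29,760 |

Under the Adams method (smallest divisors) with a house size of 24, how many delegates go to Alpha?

Standard divisor 243583/24 ≈ 10149.292; standard quotas: Alpha 3.599, Epsilon 4.118, Delta 4.648, Zeta 2.559, Beta 6.143, Theta 2.932.
Rounding up gives 4, 5, 5, 3, 7, 3 = 27 seats, so the divisor must be adjusted.
With modified divisor 12000: modified quotas Alpha 3.044, Epsilon 3.483, Delta 3.931, Zeta 2.165, Beta 5.196, Theta 2.480.
Rounding up: Alpha 4, Epsilon 4, Delta 4, Zeta 3, Beta 6, Theta 3 (total 24).
Alpha receives 4.

4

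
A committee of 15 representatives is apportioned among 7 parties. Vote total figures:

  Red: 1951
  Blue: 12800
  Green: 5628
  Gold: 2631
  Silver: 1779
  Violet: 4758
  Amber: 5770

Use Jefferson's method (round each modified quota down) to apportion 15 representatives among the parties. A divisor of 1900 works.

With modified divisor 1900: modified quotas Red 1.027, Blue 6.737, Green 2.962, Gold 1.385, Silver 0.936, Violet 2.504, Amber 3.037.
Rounding down: Red 1, Blue 6, Green 2, Gold 1, Silver 0, Violet 2, Amber 3 (total 15).

Red 1, Blue 6, Green 2, Gold 1, Silver 0, Violet 2, Amber 3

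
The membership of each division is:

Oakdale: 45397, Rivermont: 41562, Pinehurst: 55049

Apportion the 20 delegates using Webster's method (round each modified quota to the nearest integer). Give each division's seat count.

Standard divisor 142008/20 ≈ 7100.4; standard quotas: Oakdale 6.394, Rivermont 5.853, Pinehurst 7.753.
Rounding to the nearest integer gives Oakdale 6, Rivermont 6, Pinehurst 8 — total 20, matching the house size, so no adjustment is needed.

Oakdale: 6; Rivermont: 6; Pinehurst: 8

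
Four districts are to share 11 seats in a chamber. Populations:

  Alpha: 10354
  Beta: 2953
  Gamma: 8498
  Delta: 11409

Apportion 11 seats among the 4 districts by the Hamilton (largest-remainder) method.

Total 33214; standard divisor 33214/11 ≈ 3019.455.
Standard quotas: Alpha 3.4291, Beta 0.9780, Gamma 2.8144, Delta 3.7785.
Lower quotas: Alpha 3, Beta 0, Gamma 2, Delta 3 (sum 8, leaving 3 seats).
Remainders in descending order: Beta 0.9780, Gamma 0.8144, Delta 0.7785, Alpha 0.4291.
The surplus seats go to Beta, Gamma, Delta.

Alpha 3, Beta 1, Gamma 3, Delta 4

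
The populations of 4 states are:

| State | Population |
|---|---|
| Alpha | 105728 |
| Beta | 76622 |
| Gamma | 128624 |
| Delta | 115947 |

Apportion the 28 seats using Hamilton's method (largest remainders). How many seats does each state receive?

Standard divisor: 426921 ÷ 28 ≈ 15247.179.
Standard quotas: Alpha 6.9343, Beta 5.0253, Gamma 8.4359, Delta 7.6045.
Lower quotas: Alpha 6, Beta 5, Gamma 8, Delta 7 (sum 26, leaving 2 seats).
Remainders in descending order: Alpha 0.9343, Delta 0.6045, Gamma 0.4359, Beta 0.0253.
The surplus seats go to Alpha, Delta.

Alpha 7, Beta 5, Gamma 8, Delta 8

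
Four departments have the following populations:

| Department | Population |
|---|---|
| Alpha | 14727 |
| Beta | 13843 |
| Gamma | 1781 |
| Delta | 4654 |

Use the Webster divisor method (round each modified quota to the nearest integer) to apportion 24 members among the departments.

Standard divisor 35005/24 ≈ 1458.542; standard quotas: Alpha 10.097, Beta 9.491, Gamma 1.221, Delta 3.191.
Rounding to the nearest integer gives 10, 9, 1, 3 = 23 seats, so the divisor must be adjusted.
With modified divisor 1430: modified quotas Alpha 10.299, Beta 9.680, Gamma 1.245, Delta 3.255.
Rounding to the nearest integer: Alpha 10, Beta 10, Gamma 1, Delta 3 (total 24).

Alpha 10, Beta 10, Gamma 1, Delta 3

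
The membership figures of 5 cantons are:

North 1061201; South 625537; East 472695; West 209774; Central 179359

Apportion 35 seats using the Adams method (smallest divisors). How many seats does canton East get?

Standard divisor 2548566/35 ≈ 72816.171; standard quotas: North 14.574, South 8.591, East 6.492, West 2.881, Central 2.463.
Rounding up gives 15, 9, 7, 3, 3 = 37 seats, so the divisor must be adjusted.
With modified divisor 78500: modified quotas North 13.518, South 7.969, East 6.022, West 2.672, Central 2.285.
Rounding up: North 14, South 8, East 7, West 3, Central 3 (total 35).
East receives 7.

7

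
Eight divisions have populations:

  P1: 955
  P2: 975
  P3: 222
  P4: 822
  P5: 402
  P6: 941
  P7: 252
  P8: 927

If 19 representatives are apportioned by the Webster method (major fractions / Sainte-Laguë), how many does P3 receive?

Standard divisor 5496/19 ≈ 289.263; standard quotas: P1 3.301, P2 3.371, P3 0.767, P4 2.842, P5 1.390, P6 3.253, P7 0.871, P8 3.205.
Rounding to the nearest integer gives 3, 3, 1, 3, 1, 3, 1, 3 = 18 seats, so the divisor must be adjusted.
With modified divisor 276: modified quotas P1 3.460, P2 3.533, P3 0.804, P4 2.978, P5 1.457, P6 3.409, P7 0.913, P8 3.359.
Rounding to the nearest integer: P1 3, P2 4, P3 1, P4 3, P5 1, P6 3, P7 1, P8 3 (total 19).
P3 receives 1.

1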